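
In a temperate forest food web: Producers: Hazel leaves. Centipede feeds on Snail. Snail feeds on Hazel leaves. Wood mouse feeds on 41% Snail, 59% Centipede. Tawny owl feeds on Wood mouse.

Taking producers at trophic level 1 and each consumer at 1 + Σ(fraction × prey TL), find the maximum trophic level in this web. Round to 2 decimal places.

4.59

Snail: 1 + 1 = 2
Centipede: 1 + 2 = 3
Wood mouse: 1 + (0.41×2 + 0.59×3) = 3.59
Tawny owl: 1 + 3.59 = 4.59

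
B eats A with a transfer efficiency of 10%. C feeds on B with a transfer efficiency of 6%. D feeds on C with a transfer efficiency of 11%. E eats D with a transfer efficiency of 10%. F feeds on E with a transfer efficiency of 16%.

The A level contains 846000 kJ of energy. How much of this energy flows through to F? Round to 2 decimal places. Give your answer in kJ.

B: 846000 × 0.1 = 84600 kJ
C: 84600 × 0.06 = 5076 kJ
D: 5076 × 0.11 = 558.36 kJ
E: 558.36 × 0.1 = 55.836 kJ
F: 55.836 × 0.16 = 8.93376 kJ

8.93 kJ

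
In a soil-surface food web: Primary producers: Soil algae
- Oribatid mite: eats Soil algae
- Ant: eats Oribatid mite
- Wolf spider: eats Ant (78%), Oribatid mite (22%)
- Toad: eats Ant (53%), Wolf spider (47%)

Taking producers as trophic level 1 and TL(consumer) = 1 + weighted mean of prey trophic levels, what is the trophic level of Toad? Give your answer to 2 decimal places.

4.37

Oribatid mite: 1 + 1 = 2
Ant: 1 + 2 = 3
Wolf spider: 1 + (0.78×3 + 0.22×2) = 3.78
Toad: 1 + (0.53×3 + 0.47×3.78) = 4.3666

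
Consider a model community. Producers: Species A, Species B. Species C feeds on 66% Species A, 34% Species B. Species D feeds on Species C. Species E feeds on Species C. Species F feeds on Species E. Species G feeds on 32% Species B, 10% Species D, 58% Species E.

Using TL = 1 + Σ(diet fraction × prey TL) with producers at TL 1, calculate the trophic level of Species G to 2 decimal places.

Species C: 1 + (0.66×1 + 0.34×1) = 2
Species D: 1 + 2 = 3
Species E: 1 + 2 = 3
Species F: 1 + 3 = 4
Species G: 1 + (0.32×1 + 0.1×3 + 0.58×3) = 3.36

3.36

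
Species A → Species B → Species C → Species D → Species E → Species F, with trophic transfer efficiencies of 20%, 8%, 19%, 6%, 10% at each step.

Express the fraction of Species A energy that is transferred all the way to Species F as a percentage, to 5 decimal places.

0.00182%

Product of link efficiencies: 0.2 × 0.08 × 0.19 × 0.06 × 0.1 = 0.00001824
As a percentage: 0.00001824 × 100 = 0.00182%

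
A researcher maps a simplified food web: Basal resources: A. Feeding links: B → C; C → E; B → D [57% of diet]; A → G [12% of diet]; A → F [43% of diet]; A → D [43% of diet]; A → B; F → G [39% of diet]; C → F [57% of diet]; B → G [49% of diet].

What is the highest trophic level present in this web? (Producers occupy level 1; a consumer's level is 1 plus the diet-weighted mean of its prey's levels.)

4

B: 1 + 1 = 2
C: 1 + 2 = 3
D: 1 + (0.57×2 + 0.43×1) = 2.57
E: 1 + 3 = 4
F: 1 + (0.43×1 + 0.57×3) = 3.14
G: 1 + (0.39×3.14 + 0.49×2 + 0.12×1) = 3.3246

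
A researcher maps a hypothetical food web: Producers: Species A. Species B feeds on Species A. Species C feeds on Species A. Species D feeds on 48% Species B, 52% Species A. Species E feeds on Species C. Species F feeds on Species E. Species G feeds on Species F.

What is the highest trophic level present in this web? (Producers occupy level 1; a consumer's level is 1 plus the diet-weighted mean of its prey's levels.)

Species B: 1 + 1 = 2
Species C: 1 + 1 = 2
Species D: 1 + (0.48×2 + 0.52×1) = 2.48
Species E: 1 + 2 = 3
Species F: 1 + 3 = 4
Species G: 1 + 4 = 5

5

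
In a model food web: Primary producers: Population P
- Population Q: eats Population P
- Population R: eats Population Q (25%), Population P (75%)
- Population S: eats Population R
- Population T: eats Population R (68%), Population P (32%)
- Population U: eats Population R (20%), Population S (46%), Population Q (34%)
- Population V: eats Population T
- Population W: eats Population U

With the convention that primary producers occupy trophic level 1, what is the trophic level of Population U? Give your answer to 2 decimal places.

3.63

Population Q: 1 + 1 = 2
Population R: 1 + (0.25×2 + 0.75×1) = 2.25
Population S: 1 + 2.25 = 3.25
Population T: 1 + (0.68×2.25 + 0.32×1) = 2.85
Population U: 1 + (0.2×2.25 + 0.46×3.25 + 0.34×2) = 3.625
Population V: 1 + 2.85 = 3.85
Population W: 1 + 3.625 = 4.625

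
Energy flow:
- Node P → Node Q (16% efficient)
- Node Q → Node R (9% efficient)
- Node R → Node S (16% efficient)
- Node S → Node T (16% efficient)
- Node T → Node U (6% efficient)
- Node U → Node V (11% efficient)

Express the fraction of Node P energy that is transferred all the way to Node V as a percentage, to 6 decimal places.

Product of link efficiencies: 0.16 × 0.09 × 0.16 × 0.16 × 0.06 × 0.11 = 0.000002433024
As a percentage: 0.000002433024 × 100 = 0.000243%

0.000243%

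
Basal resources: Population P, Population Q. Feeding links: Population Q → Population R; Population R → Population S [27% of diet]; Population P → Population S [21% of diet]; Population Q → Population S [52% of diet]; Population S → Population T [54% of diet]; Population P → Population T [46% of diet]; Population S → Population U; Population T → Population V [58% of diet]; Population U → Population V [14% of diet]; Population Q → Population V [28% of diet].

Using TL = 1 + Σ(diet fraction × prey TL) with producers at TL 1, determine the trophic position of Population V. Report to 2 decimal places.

Population R: 1 + 1 = 2
Population S: 1 + (0.27×2 + 0.21×1 + 0.52×1) = 2.27
Population T: 1 + (0.54×2.27 + 0.46×1) = 2.6858
Population U: 1 + 2.27 = 3.27
Population V: 1 + (0.58×2.6858 + 0.14×3.27 + 0.28×1) = 3.295564

3.30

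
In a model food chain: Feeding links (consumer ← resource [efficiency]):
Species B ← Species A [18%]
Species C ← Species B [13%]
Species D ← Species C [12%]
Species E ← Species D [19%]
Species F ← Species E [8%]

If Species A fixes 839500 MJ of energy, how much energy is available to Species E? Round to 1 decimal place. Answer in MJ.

Species B: 839500 × 0.18 = 151110 MJ
Species C: 151110 × 0.13 = 19644.3 MJ
Species D: 19644.3 × 0.12 = 2357.316 MJ
Species E: 2357.316 × 0.19 = 447.89004 MJ

447.9 MJ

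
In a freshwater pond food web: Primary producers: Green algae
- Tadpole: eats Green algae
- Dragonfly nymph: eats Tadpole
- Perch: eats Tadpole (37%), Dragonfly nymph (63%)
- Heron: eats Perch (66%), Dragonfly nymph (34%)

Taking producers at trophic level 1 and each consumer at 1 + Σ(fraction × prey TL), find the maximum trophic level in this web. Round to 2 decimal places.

4.42

Tadpole: 1 + 1 = 2
Dragonfly nymph: 1 + 2 = 3
Perch: 1 + (0.37×2 + 0.63×3) = 3.63
Heron: 1 + (0.66×3.63 + 0.34×3) = 4.4158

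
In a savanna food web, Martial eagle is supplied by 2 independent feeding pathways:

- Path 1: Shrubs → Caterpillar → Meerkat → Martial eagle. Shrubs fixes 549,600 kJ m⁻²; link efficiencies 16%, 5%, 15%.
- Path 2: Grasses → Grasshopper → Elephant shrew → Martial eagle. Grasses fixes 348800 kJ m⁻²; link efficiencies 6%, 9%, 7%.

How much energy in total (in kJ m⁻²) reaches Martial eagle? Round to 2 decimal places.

Path 1: 549600 × 0.16 × 0.05 × 0.15 = 659.52 kJ m⁻²
Path 2: 348800 × 0.06 × 0.09 × 0.07 = 131.8464 kJ m⁻²
Total at Martial eagle: 659.52 + 131.8464 = 791.3664 kJ m⁻²

791.37 kJ m⁻²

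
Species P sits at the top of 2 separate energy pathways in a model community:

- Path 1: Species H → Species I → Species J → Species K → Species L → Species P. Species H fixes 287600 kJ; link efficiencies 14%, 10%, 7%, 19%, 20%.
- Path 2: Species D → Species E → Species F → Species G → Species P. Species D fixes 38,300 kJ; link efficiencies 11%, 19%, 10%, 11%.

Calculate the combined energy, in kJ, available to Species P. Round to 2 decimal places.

Path 1: 287600 × 0.14 × 0.1 × 0.07 × 0.19 × 0.2 = 10.710224 kJ
Path 2: 38300 × 0.11 × 0.19 × 0.1 × 0.11 = 8.80517 kJ
Total at Species P: 10.710224 + 8.80517 = 19.515394 kJ

19.52 kJ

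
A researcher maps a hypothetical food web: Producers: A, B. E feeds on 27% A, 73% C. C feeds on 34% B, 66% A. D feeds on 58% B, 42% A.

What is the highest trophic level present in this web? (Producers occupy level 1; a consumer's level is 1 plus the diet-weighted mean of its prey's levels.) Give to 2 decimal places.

C: 1 + (0.34×1 + 0.66×1) = 2
D: 1 + (0.58×1 + 0.42×1) = 2
E: 1 + (0.27×1 + 0.73×2) = 2.73

2.73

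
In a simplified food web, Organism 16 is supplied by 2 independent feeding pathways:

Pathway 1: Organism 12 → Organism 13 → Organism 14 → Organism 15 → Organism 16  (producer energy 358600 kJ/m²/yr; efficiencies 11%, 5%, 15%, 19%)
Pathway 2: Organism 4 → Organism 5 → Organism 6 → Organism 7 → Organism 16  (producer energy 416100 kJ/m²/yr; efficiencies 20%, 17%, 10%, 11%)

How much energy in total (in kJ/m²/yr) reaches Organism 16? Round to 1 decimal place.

Pathway 1: 358600 × 0.11 × 0.05 × 0.15 × 0.19 = 56.21055 kJ/m²/yr
Pathway 2: 416100 × 0.2 × 0.17 × 0.1 × 0.11 = 155.6214 kJ/m²/yr
Total at Organism 16: 56.21055 + 155.6214 = 211.83195 kJ/m²/yr

211.8 kJ/m²/yr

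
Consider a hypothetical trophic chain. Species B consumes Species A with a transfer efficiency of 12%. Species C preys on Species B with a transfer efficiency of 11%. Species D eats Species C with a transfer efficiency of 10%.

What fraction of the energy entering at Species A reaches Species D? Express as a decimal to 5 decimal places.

0.00132

Product of link efficiencies: 0.12 × 0.11 × 0.1 = 0.00132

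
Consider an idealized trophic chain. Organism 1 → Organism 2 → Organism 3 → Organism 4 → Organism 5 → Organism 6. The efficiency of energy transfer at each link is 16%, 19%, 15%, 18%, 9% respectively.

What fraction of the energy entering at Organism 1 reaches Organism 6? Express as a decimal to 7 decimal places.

Product of link efficiencies: 0.16 × 0.19 × 0.15 × 0.18 × 0.09 = 0.000073872

0.0000739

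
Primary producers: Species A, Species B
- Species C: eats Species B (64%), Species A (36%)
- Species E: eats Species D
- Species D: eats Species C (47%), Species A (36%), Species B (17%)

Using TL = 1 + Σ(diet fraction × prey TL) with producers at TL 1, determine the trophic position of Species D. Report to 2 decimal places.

Species C: 1 + (0.64×1 + 0.36×1) = 2
Species D: 1 + (0.47×2 + 0.36×1 + 0.17×1) = 2.47
Species E: 1 + 2.47 = 3.47

2.47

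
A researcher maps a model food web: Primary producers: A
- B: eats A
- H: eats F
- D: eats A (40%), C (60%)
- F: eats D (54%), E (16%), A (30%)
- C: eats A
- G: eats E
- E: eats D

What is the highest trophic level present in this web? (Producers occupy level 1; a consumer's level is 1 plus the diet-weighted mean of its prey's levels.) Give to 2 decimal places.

4.60

B: 1 + 1 = 2
C: 1 + 1 = 2
D: 1 + (0.4×1 + 0.6×2) = 2.6
E: 1 + 2.6 = 3.6
F: 1 + (0.54×2.6 + 0.16×3.6 + 0.3×1) = 3.28
G: 1 + 3.6 = 4.6
H: 1 + 3.28 = 4.28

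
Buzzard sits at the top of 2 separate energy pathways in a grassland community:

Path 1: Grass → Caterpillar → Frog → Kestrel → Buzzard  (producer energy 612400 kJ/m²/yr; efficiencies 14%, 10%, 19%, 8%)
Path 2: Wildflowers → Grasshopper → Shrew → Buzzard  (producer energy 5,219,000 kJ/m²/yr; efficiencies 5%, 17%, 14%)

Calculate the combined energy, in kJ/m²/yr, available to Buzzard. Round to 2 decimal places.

Path 1: 612400 × 0.14 × 0.1 × 0.19 × 0.08 = 130.31872 kJ/m²/yr
Path 2: 5219000 × 0.05 × 0.17 × 0.14 = 6210.61 kJ/m²/yr
Total at Buzzard: 130.31872 + 6210.61 = 6340.92872 kJ/m²/yr

6340.93 kJ/m²/yr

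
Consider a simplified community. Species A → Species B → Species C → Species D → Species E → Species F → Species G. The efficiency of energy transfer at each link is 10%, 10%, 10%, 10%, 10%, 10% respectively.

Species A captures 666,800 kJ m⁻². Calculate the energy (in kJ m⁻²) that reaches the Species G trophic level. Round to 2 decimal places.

0.67 kJ m⁻²

Species B: 666800 × 0.1 = 66680 kJ m⁻²
Species C: 66680 × 0.1 = 6668 kJ m⁻²
Species D: 6668 × 0.1 = 666.8 kJ m⁻²
Species E: 666.8 × 0.1 = 66.68 kJ m⁻²
Species F: 66.68 × 0.1 = 6.668 kJ m⁻²
Species G: 6.668 × 0.1 = 0.6668 kJ m⁻²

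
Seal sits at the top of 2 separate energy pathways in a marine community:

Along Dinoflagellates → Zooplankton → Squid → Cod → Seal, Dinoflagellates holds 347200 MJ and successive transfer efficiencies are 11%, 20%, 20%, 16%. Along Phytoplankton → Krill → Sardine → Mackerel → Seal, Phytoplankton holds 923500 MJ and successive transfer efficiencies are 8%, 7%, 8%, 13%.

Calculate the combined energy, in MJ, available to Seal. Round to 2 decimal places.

298.21 MJ

Via Dinoflagellates: 347200 × 0.11 × 0.2 × 0.2 × 0.16 = 244.4288 MJ
Via Phytoplankton: 923500 × 0.08 × 0.07 × 0.08 × 0.13 = 53.78464 MJ
Total at Seal: 244.4288 + 53.78464 = 298.21344 MJ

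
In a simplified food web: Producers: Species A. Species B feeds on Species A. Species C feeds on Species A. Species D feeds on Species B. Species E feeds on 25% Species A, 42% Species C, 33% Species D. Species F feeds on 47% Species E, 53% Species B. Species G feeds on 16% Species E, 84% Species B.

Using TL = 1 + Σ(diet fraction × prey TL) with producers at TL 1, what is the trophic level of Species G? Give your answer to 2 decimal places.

3.17

Species B: 1 + 1 = 2
Species C: 1 + 1 = 2
Species D: 1 + 2 = 3
Species E: 1 + (0.25×1 + 0.42×2 + 0.33×3) = 3.08
Species F: 1 + (0.47×3.08 + 0.53×2) = 3.5076
Species G: 1 + (0.16×3.08 + 0.84×2) = 3.1728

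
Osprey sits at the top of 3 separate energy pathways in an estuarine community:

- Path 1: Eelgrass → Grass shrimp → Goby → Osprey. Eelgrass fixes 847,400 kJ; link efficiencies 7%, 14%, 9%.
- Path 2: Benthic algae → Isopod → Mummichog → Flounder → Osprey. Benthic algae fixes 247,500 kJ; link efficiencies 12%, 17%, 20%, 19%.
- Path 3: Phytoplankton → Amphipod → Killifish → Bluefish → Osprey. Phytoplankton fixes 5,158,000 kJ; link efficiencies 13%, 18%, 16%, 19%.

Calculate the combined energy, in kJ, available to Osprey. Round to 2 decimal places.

4608.46 kJ

Path 1: 847400 × 0.07 × 0.14 × 0.09 = 747.4068 kJ
Path 2: 247500 × 0.12 × 0.17 × 0.2 × 0.19 = 191.862 kJ
Path 3: 5158000 × 0.13 × 0.18 × 0.16 × 0.19 = 3669.19488 kJ
Total at Osprey: 747.4068 + 191.862 + 3669.19488 = 4608.46368 kJ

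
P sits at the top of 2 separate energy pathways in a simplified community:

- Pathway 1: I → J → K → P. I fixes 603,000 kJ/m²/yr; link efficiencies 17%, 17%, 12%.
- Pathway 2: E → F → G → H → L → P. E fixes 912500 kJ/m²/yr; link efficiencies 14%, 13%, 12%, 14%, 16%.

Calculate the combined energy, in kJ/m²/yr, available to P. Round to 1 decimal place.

2135.8 kJ/m²/yr

Pathway 1: 603000 × 0.17 × 0.17 × 0.12 = 2091.204 kJ/m²/yr
Pathway 2: 912500 × 0.14 × 0.13 × 0.12 × 0.14 × 0.16 = 44.64096 kJ/m²/yr
Total at P: 2091.204 + 44.64096 = 2135.84496 kJ/m²/yr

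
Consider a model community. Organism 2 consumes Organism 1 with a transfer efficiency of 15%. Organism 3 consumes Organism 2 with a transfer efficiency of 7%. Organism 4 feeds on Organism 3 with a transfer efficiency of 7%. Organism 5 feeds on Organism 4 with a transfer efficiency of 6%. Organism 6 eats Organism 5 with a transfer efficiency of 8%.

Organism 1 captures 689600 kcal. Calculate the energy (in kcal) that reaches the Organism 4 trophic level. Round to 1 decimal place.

Organism 2: 689600 × 0.15 = 103440 kcal
Organism 3: 103440 × 0.07 = 7240.8 kcal
Organism 4: 7240.8 × 0.07 = 506.856 kcal

506.9 kcal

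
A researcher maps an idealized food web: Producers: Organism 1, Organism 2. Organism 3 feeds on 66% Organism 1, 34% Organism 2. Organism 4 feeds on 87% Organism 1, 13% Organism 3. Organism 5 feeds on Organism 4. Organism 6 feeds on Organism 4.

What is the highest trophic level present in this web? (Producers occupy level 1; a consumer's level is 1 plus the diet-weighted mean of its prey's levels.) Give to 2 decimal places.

3.13

Organism 3: 1 + (0.66×1 + 0.34×1) = 2
Organism 4: 1 + (0.87×1 + 0.13×2) = 2.13
Organism 5: 1 + 2.13 = 3.13
Organism 6: 1 + 2.13 = 3.13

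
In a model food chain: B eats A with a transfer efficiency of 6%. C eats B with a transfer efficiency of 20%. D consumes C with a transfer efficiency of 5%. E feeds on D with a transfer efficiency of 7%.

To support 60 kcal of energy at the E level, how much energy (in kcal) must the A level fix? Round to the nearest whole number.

1428571 kcal

Cumulative transfer efficiency: 0.06 × 0.2 × 0.05 × 0.07 = 0.000042
A energy = 60 / 0.000042 = 1428571 kcal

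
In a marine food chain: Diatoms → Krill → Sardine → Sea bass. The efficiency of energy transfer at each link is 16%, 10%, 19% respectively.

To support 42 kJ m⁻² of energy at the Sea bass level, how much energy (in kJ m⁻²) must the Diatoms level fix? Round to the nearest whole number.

13816 kJ m⁻²

Cumulative transfer efficiency: 0.16 × 0.1 × 0.19 = 0.00304
Diatoms energy = 42 / 0.00304 = 13816 kJ m⁻²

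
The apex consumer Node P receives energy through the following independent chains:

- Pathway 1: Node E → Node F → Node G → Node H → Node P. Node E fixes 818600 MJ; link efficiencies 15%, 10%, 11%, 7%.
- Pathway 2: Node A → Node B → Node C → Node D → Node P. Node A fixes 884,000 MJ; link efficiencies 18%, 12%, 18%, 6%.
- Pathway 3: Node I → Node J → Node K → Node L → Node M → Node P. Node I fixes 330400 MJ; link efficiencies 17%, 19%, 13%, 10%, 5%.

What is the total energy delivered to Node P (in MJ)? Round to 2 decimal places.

Pathway 1: 818600 × 0.15 × 0.1 × 0.11 × 0.07 = 94.5483 MJ
Pathway 2: 884000 × 0.18 × 0.12 × 0.18 × 0.06 = 206.21952 MJ
Pathway 3: 330400 × 0.17 × 0.19 × 0.13 × 0.1 × 0.05 = 6.936748 MJ
Total at Node P: 94.5483 + 206.21952 + 6.936748 = 307.704568 MJ

307.70 MJ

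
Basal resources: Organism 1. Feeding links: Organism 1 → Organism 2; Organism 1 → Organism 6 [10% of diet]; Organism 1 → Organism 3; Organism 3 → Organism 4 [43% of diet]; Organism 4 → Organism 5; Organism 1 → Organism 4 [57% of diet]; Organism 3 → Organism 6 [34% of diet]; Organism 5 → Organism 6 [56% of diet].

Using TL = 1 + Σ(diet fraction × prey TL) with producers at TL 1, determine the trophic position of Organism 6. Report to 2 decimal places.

Organism 2: 1 + 1 = 2
Organism 3: 1 + 1 = 2
Organism 4: 1 + (0.43×2 + 0.57×1) = 2.43
Organism 5: 1 + 2.43 = 3.43
Organism 6: 1 + (0.34×2 + 0.1×1 + 0.56×3.43) = 3.7008

3.70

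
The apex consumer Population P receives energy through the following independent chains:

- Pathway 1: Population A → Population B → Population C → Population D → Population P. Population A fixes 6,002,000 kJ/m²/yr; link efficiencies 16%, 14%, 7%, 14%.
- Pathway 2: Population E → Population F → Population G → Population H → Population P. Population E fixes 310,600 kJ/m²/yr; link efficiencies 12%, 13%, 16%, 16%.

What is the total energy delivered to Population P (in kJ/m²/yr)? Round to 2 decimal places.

Pathway 1: 6002000 × 0.16 × 0.14 × 0.07 × 0.14 = 1317.55904 kJ/m²/yr
Pathway 2: 310600 × 0.12 × 0.13 × 0.16 × 0.16 = 124.041216 kJ/m²/yr
Total at Population P: 1317.55904 + 124.041216 = 1441.600256 kJ/m²/yr

1441.60 kJ/m²/yr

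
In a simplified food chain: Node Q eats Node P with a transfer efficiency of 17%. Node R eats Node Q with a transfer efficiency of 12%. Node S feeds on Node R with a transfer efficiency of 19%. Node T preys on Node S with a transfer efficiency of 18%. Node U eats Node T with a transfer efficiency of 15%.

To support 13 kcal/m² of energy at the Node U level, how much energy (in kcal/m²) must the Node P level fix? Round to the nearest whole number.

Cumulative transfer efficiency: 0.17 × 0.12 × 0.19 × 0.18 × 0.15 = 0.000104652
Node P energy = 13 / 0.000104652 = 124221 kcal/m²

124221 kcal/m²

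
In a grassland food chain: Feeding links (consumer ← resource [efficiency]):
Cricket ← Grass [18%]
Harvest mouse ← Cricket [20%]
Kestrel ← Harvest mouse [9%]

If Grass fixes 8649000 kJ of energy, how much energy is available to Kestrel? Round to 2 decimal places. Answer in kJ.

Cricket: 8649000 × 0.18 = 1556820 kJ
Harvest mouse: 1556820 × 0.2 = 311364 kJ
Kestrel: 311364 × 0.09 = 28022.76 kJ

28022.76 kJ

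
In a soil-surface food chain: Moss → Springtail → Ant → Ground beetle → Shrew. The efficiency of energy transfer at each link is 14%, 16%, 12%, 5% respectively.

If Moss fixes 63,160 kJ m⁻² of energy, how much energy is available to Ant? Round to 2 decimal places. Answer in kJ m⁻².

Springtail: 63160 × 0.14 = 8842.4 kJ m⁻²
Ant: 8842.4 × 0.16 = 1414.784 kJ m⁻²

1414.78 kJ m⁻²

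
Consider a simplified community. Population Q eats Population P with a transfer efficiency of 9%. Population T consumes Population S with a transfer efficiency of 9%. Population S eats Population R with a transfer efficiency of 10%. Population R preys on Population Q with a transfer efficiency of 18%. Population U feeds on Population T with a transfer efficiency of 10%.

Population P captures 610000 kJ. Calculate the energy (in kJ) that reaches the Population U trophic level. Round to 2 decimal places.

8.89 kJ

Population Q: 610000 × 0.09 = 54900 kJ
Population R: 54900 × 0.18 = 9882 kJ
Population S: 9882 × 0.1 = 988.2 kJ
Population T: 988.2 × 0.09 = 88.938 kJ
Population U: 88.938 × 0.1 = 8.8938 kJ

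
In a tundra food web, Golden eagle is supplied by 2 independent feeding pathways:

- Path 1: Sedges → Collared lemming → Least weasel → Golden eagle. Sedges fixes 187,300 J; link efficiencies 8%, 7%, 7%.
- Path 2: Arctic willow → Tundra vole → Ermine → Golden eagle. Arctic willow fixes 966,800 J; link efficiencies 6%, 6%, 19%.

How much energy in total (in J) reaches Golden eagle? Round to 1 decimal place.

734.7 J

Path 1: 187300 × 0.08 × 0.07 × 0.07 = 73.4216 J
Path 2: 966800 × 0.06 × 0.06 × 0.19 = 661.2912 J
Total at Golden eagle: 73.4216 + 661.2912 = 734.7128 J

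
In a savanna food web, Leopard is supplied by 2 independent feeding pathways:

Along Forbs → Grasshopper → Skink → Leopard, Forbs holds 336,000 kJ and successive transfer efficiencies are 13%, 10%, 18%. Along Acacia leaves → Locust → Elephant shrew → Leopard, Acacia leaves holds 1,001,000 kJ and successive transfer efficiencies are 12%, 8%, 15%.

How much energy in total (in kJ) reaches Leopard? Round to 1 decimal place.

2227.7 kJ

Via Forbs: 336000 × 0.13 × 0.1 × 0.18 = 786.24 kJ
Via Acacia leaves: 1001000 × 0.12 × 0.08 × 0.15 = 1441.44 kJ
Total at Leopard: 786.24 + 1441.44 = 2227.68 kJ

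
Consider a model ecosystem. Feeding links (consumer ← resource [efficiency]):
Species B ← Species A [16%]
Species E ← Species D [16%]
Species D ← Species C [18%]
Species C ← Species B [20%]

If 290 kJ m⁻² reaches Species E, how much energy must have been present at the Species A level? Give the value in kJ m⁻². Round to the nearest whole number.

Cumulative transfer efficiency: 0.16 × 0.2 × 0.18 × 0.16 = 0.0009216
Species A energy = 290 / 0.0009216 = 314670 kJ m⁻²

314670 kJ m⁻²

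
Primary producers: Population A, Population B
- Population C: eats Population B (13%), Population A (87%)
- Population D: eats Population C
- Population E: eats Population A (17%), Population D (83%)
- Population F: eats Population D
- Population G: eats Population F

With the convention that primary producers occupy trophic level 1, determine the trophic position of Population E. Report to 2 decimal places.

3.66

Population C: 1 + (0.13×1 + 0.87×1) = 2
Population D: 1 + 2 = 3
Population E: 1 + (0.17×1 + 0.83×3) = 3.66
Population F: 1 + 3 = 4
Population G: 1 + 4 = 5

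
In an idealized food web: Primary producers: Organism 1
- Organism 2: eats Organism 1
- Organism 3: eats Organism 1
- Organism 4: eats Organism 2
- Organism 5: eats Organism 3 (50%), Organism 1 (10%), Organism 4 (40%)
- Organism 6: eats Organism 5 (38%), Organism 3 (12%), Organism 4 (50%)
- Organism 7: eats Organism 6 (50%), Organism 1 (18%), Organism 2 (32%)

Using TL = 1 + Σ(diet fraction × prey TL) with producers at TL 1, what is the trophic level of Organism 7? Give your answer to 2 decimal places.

Organism 2: 1 + 1 = 2
Organism 3: 1 + 1 = 2
Organism 4: 1 + 2 = 3
Organism 5: 1 + (0.5×2 + 0.1×1 + 0.4×3) = 3.3
Organism 6: 1 + (0.38×3.3 + 0.12×2 + 0.5×3) = 3.994
Organism 7: 1 + (0.5×3.994 + 0.18×1 + 0.32×2) = 3.817

3.82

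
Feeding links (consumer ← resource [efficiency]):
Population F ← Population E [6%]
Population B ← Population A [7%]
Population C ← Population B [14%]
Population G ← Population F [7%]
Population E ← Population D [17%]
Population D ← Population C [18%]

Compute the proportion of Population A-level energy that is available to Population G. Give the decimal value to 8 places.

0.00000126

Product of link efficiencies: 0.07 × 0.14 × 0.18 × 0.17 × 0.06 × 0.07 = 0.000001259496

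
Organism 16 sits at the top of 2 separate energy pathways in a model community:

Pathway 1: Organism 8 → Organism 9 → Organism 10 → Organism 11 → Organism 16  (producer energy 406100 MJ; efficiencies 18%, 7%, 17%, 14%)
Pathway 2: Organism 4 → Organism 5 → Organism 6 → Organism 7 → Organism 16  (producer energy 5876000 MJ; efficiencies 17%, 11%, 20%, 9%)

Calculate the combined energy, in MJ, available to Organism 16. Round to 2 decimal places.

Pathway 1: 406100 × 0.18 × 0.07 × 0.17 × 0.14 = 121.781268 MJ
Pathway 2: 5876000 × 0.17 × 0.11 × 0.2 × 0.09 = 1977.8616 MJ
Total at Organism 16: 121.781268 + 1977.8616 = 2099.642868 MJ

2099.64 MJ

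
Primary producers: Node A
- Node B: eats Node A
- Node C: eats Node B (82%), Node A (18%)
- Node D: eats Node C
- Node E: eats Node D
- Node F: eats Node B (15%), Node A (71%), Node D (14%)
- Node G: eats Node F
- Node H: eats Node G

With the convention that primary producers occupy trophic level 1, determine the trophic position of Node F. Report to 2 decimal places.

2.54

Node B: 1 + 1 = 2
Node C: 1 + (0.82×2 + 0.18×1) = 2.82
Node D: 1 + 2.82 = 3.82
Node E: 1 + 3.82 = 4.82
Node F: 1 + (0.15×2 + 0.71×1 + 0.14×3.82) = 2.5448
Node G: 1 + 2.5448 = 3.5448
Node H: 1 + 3.5448 = 4.5448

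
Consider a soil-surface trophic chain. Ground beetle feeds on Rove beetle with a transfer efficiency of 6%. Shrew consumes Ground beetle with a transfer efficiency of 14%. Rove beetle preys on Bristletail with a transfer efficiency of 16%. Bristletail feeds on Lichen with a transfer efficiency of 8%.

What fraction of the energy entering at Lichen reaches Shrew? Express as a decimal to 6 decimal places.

0.000108

Product of link efficiencies: 0.08 × 0.16 × 0.06 × 0.14 = 0.00010752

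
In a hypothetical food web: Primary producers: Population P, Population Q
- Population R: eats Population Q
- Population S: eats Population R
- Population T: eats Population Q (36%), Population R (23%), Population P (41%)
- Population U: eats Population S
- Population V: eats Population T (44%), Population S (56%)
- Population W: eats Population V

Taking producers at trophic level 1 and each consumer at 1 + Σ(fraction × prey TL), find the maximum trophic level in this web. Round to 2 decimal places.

Population R: 1 + 1 = 2
Population S: 1 + 2 = 3
Population T: 1 + (0.36×1 + 0.23×2 + 0.41×1) = 2.23
Population U: 1 + 3 = 4
Population V: 1 + (0.44×2.23 + 0.56×3) = 3.6612
Population W: 1 + 3.6612 = 4.6612

4.66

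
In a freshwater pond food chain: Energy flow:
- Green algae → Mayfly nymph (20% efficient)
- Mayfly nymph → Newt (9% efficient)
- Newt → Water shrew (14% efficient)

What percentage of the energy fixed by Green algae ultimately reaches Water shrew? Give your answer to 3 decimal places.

Product of link efficiencies: 0.2 × 0.09 × 0.14 = 0.00252
As a percentage: 0.00252 × 100 = 0.252%

0.252%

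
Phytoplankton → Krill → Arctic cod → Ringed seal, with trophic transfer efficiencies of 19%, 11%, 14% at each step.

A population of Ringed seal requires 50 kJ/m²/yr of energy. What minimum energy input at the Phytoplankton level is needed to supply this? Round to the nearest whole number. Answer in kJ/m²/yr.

17088 kJ/m²/yr

Cumulative transfer efficiency: 0.19 × 0.11 × 0.14 = 0.002926
Phytoplankton energy = 50 / 0.002926 = 17088 kJ/m²/yr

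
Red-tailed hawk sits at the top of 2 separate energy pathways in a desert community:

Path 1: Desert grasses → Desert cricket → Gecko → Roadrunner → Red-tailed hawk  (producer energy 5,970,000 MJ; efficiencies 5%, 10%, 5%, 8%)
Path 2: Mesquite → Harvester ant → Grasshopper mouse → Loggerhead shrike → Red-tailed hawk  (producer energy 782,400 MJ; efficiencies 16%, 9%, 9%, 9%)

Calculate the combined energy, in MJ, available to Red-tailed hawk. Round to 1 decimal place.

Path 1: 5970000 × 0.05 × 0.1 × 0.05 × 0.08 = 119.4 MJ
Path 2: 782400 × 0.16 × 0.09 × 0.09 × 0.09 = 91.259136 MJ
Total at Red-tailed hawk: 119.4 + 91.259136 = 210.659136 MJ

210.7 MJ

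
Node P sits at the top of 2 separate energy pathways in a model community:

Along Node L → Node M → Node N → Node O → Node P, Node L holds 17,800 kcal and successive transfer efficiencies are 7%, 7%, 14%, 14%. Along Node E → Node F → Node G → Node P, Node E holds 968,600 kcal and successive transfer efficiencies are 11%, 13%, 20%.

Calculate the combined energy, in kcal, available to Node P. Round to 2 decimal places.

Via Node L: 17800 × 0.07 × 0.07 × 0.14 × 0.14 = 1.709512 kcal
Via Node E: 968600 × 0.11 × 0.13 × 0.2 = 2770.196 kcal
Total at Node P: 1.709512 + 2770.196 = 2771.905512 kcal

2771.91 kcal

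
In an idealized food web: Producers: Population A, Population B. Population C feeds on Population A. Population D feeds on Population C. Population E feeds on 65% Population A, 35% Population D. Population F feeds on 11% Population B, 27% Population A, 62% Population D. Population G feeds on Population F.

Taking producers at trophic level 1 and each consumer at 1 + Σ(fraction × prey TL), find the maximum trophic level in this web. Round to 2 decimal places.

4.24

Population C: 1 + 1 = 2
Population D: 1 + 2 = 3
Population E: 1 + (0.65×1 + 0.35×3) = 2.7
Population F: 1 + (0.11×1 + 0.27×1 + 0.62×3) = 3.24
Population G: 1 + 3.24 = 4.24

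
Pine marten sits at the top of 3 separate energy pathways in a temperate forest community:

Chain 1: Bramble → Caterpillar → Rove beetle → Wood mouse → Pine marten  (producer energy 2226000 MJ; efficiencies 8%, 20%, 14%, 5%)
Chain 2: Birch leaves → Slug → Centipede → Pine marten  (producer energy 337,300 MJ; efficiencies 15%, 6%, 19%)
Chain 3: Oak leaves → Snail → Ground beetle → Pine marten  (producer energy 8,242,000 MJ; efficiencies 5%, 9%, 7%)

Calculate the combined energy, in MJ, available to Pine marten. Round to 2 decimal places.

3422.33 MJ

Chain 1: 2226000 × 0.08 × 0.2 × 0.14 × 0.05 = 249.312 MJ
Chain 2: 337300 × 0.15 × 0.06 × 0.19 = 576.783 MJ
Chain 3: 8242000 × 0.05 × 0.09 × 0.07 = 2596.23 MJ
Total at Pine marten: 249.312 + 576.783 + 2596.23 = 3422.325 MJ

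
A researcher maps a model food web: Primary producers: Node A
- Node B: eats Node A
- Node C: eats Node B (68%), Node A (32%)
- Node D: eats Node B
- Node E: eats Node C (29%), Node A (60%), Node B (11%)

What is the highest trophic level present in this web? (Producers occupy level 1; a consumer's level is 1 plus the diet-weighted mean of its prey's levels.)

Node B: 1 + 1 = 2
Node C: 1 + (0.68×2 + 0.32×1) = 2.68
Node D: 1 + 2 = 3
Node E: 1 + (0.29×2.68 + 0.6×1 + 0.11×2) = 2.5972

3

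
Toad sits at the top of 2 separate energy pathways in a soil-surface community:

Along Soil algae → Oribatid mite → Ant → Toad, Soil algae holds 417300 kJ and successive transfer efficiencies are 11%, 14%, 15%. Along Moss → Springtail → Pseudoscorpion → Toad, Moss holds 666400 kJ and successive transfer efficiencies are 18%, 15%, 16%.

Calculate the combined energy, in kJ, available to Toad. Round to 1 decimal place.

Via Soil algae: 417300 × 0.11 × 0.14 × 0.15 = 963.963 kJ
Via Moss: 666400 × 0.18 × 0.15 × 0.16 = 2878.848 kJ
Total at Toad: 963.963 + 2878.848 = 3842.811 kJ

3842.8 kJ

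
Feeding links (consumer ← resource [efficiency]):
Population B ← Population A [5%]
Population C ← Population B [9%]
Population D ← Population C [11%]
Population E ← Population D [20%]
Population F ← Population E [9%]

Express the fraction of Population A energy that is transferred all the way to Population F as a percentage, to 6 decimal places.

0.000891%

Product of link efficiencies: 0.05 × 0.09 × 0.11 × 0.2 × 0.09 = 0.00000891
As a percentage: 0.00000891 × 100 = 0.000891%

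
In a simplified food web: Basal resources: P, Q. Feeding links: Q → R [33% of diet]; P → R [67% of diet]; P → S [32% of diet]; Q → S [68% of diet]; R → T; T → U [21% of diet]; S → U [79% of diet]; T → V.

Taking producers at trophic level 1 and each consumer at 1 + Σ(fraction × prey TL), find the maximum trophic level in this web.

4

R: 1 + (0.33×1 + 0.67×1) = 2
S: 1 + (0.32×1 + 0.68×1) = 2
T: 1 + 2 = 3
U: 1 + (0.21×3 + 0.79×2) = 3.21
V: 1 + 3 = 4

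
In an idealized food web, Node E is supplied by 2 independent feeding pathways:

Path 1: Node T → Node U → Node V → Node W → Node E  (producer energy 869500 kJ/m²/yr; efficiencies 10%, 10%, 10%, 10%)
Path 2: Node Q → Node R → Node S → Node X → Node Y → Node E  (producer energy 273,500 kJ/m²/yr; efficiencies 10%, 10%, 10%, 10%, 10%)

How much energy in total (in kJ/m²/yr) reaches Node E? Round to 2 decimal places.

89.69 kJ/m²/yr

Path 1: 869500 × 0.1 × 0.1 × 0.1 × 0.1 = 86.95 kJ/m²/yr
Path 2: 273500 × 0.1 × 0.1 × 0.1 × 0.1 × 0.1 = 2.735 kJ/m²/yr
Total at Node E: 86.95 + 2.735 = 89.685 kJ/m²/yr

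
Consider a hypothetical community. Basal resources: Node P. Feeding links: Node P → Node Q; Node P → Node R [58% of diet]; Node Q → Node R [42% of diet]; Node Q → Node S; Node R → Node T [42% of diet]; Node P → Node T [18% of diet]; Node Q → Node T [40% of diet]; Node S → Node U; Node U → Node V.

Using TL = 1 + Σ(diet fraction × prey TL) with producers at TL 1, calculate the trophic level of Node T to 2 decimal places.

Node Q: 1 + 1 = 2
Node R: 1 + (0.58×1 + 0.42×2) = 2.42
Node S: 1 + 2 = 3
Node T: 1 + (0.42×2.42 + 0.18×1 + 0.4×2) = 2.9964
Node U: 1 + 3 = 4
Node V: 1 + 4 = 5

3.00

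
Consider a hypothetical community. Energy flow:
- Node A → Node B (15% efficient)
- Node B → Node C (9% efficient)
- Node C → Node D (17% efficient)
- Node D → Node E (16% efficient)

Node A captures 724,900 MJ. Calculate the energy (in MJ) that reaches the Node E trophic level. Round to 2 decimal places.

266.18 MJ

Node B: 724900 × 0.15 = 108735 MJ
Node C: 108735 × 0.09 = 9786.15 MJ
Node D: 9786.15 × 0.17 = 1663.6455 MJ
Node E: 1663.6455 × 0.16 = 266.18328 MJ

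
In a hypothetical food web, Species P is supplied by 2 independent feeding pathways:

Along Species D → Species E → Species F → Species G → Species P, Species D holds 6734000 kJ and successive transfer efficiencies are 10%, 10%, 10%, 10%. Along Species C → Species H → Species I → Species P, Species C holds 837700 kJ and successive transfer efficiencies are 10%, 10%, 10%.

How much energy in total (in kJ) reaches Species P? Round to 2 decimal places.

1511.10 kJ

Via Species D: 6734000 × 0.1 × 0.1 × 0.1 × 0.1 = 673.4 kJ
Via Species C: 837700 × 0.1 × 0.1 × 0.1 = 837.7 kJ
Total at Species P: 673.4 + 837.7 = 1511.1 kJ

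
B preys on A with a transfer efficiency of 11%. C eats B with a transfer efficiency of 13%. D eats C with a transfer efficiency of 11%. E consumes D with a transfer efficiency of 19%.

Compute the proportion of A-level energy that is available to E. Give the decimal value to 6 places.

Product of link efficiencies: 0.11 × 0.13 × 0.11 × 0.19 = 0.00029887

0.000299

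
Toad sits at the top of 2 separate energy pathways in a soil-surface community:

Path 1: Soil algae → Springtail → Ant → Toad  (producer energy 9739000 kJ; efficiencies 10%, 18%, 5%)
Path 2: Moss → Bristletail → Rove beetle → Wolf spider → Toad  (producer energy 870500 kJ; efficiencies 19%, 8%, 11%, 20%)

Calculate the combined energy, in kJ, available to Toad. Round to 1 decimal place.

9056.2 kJ

Path 1: 9739000 × 0.1 × 0.18 × 0.05 = 8765.1 kJ
Path 2: 870500 × 0.19 × 0.08 × 0.11 × 0.2 = 291.0952 kJ
Total at Toad: 8765.1 + 291.0952 = 9056.1952 kJ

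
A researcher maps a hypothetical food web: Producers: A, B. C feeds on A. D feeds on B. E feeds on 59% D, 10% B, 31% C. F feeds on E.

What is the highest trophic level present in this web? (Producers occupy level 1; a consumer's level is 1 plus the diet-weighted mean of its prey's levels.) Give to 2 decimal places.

C: 1 + 1 = 2
D: 1 + 1 = 2
E: 1 + (0.59×2 + 0.1×1 + 0.31×2) = 2.9
F: 1 + 2.9 = 3.9

3.90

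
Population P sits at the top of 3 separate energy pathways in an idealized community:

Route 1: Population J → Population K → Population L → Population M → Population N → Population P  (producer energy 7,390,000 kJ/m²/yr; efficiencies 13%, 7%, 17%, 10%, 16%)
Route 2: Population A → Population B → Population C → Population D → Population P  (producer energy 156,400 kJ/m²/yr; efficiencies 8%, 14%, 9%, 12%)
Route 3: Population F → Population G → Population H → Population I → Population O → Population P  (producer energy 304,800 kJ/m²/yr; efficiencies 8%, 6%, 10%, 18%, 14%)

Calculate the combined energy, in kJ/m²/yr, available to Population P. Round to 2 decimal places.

205.52 kJ/m²/yr

Route 1: 7390000 × 0.13 × 0.07 × 0.17 × 0.1 × 0.16 = 182.91728 kJ/m²/yr
Route 2: 156400 × 0.08 × 0.14 × 0.09 × 0.12 = 18.918144 kJ/m²/yr
Route 3: 304800 × 0.08 × 0.06 × 0.1 × 0.18 × 0.14 = 3.6868608 kJ/m²/yr
Total at Population P: 182.91728 + 18.918144 + 3.6868608 = 205.5222848 kJ/m²/yr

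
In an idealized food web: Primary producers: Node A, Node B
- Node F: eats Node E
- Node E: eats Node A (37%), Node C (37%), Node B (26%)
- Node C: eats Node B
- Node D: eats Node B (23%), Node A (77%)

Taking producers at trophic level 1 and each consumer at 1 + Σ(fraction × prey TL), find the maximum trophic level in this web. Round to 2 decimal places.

3.37

Node C: 1 + 1 = 2
Node D: 1 + (0.23×1 + 0.77×1) = 2
Node E: 1 + (0.37×1 + 0.37×2 + 0.26×1) = 2.37
Node F: 1 + 2.37 = 3.37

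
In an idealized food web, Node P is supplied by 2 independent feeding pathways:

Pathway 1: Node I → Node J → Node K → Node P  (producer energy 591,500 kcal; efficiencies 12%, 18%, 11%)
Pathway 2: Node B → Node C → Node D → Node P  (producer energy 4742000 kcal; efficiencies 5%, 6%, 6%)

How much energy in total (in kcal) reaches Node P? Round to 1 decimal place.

Pathway 1: 591500 × 0.12 × 0.18 × 0.11 = 1405.404 kcal
Pathway 2: 4742000 × 0.05 × 0.06 × 0.06 = 853.56 kcal
Total at Node P: 1405.404 + 853.56 = 2258.964 kcal

2259.0 kcal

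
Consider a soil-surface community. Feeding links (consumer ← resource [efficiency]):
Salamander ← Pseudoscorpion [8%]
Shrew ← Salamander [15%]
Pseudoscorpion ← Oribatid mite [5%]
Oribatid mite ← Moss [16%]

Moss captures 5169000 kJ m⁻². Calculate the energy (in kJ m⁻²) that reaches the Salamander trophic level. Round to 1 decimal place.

3308.2 kJ m⁻²

Oribatid mite: 5169000 × 0.16 = 827040 kJ m⁻²
Pseudoscorpion: 827040 × 0.05 = 41352 kJ m⁻²
Salamander: 41352 × 0.08 = 3308.16 kJ m⁻²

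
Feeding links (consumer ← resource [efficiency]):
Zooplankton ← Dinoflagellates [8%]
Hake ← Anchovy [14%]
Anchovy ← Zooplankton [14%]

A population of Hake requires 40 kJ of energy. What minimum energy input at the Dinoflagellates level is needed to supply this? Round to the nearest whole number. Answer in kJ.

Cumulative transfer efficiency: 0.08 × 0.14 × 0.14 = 0.001568
Dinoflagellates energy = 40 / 0.001568 = 25510 kJ

25510 kJ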